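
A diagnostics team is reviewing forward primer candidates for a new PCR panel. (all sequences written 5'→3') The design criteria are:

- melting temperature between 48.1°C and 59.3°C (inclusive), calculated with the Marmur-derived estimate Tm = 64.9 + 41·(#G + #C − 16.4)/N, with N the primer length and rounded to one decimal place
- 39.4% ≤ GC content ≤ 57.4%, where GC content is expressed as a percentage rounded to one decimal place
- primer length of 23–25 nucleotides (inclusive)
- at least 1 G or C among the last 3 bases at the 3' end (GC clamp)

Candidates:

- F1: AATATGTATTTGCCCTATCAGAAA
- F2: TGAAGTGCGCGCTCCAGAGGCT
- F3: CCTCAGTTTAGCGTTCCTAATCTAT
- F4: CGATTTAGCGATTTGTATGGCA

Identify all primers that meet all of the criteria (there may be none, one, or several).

None of the candidates satisfy all criteria.

F1 (24 nt, A=9 T=8 G=3 C=4): Tm = 64.9 + 41·(7 − 16.4)/24 = 48.8°C ✓; GC 7/24 = 29.2%, outside 39.4–57.4% ✗; length 24 ✓; 3' end AAA has 0 G/C, need ≥1 ✗ — fails.
F2 (22 nt, A=4 T=4 G=8 C=6): Tm = 64.9 + 41·(14 − 16.4)/22 = 60.4°C, outside 48.1–59.3°C ✗; GC 14/22 = 63.6%, outside 39.4–57.4% ✗; length 22, outside 23–25 ✗; 3' end GCT has 2 G/C ✓ — fails.
F3 (25 nt, A=5 T=10 G=3 C=7): Tm = 64.9 + 41·(10 − 16.4)/25 = 54.4°C ✓; GC 10/25 = 40.0% ✓; length 25 ✓; 3' end TAT has 0 G/C, need ≥1 ✗ — fails.
F4 (22 nt, A=5 T=8 G=6 C=3): Tm = 64.9 + 41·(9 − 16.4)/22 = 51.1°C ✓; GC 9/22 = 40.9% ✓; length 22, outside 23–25 ✗; 3' end GCA has 2 G/C ✓ — fails.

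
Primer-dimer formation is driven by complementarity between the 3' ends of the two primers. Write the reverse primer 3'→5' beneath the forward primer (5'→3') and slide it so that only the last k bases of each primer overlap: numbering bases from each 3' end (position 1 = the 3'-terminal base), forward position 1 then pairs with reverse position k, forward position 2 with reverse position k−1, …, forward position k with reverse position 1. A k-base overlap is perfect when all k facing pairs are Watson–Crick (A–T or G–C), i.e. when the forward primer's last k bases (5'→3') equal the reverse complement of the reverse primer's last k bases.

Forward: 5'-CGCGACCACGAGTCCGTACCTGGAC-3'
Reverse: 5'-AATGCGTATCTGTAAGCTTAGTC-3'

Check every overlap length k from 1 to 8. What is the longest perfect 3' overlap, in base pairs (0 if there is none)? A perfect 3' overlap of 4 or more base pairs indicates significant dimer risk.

Longest perfect overlap: 3 complementary base pairs; below the dimer-risk threshold (threshold 4).

Last 8 bases (5'→3') — forward …ACCTGGAC, reverse …GCTTAGTC.
Reverse complement of the reverse primer's last 8 bases: GACTAAGC; its first k bases are the reverse complement of the reverse primer's last k bases, so a perfect k-base overlap needs the forward primer's last k bases to equal them.
Comparing (forward last k vs required): k=1: C vs G ✗; k=2: AC vs GA ✗; k=3: GAC vs GAC ✓; k=4: GGAC vs GACT ✗; k=5: TGGAC vs GACTA ✗; k=6: CTGGAC vs GACTAA ✗; k=7: CCTGGAC vs GACTAAG ✗; k=8: ACCTGGAC vs GACTAAGC ✗.
Only k = 3 is perfect, so the longest perfect 3' overlap is 3.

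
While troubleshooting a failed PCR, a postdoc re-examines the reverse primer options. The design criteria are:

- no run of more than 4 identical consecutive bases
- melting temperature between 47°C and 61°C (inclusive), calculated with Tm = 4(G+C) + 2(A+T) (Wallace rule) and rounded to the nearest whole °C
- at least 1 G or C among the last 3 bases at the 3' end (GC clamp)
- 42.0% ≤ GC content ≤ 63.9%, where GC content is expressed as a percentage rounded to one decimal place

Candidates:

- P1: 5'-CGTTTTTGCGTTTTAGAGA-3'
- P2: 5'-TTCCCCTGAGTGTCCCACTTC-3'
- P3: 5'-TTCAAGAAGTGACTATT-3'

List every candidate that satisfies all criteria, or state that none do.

None of the candidates satisfy all criteria.

P1 (19 nt, A=3 T=9 G=5 C=2): longest run = 5, exceeds 4 ✗; Tm = 2·12 + 4·7 = 52°C ✓; 3' end AGA has 1 G/C ✓; GC 7/19 = 36.8%, outside 42.0–63.9% ✗ — fails.
P2 (21 nt, A=2 T=7 G=3 C=9): longest run = 4 ✓; Tm = 2·9 + 4·12 = 66°C, outside 47–61°C ✗; 3' end TTC has 1 G/C ✓; GC 12/21 = 57.1% ✓ — fails.
P3 (17 nt, A=6 T=6 G=3 C=2): longest run = 2 ✓; Tm = 2·12 + 4·5 = 44°C, outside 47–61°C ✗; 3' end ATT has 0 G/C, need ≥1 ✗; GC 5/17 = 29.4%, outside 42.0–63.9% ✗ — fails.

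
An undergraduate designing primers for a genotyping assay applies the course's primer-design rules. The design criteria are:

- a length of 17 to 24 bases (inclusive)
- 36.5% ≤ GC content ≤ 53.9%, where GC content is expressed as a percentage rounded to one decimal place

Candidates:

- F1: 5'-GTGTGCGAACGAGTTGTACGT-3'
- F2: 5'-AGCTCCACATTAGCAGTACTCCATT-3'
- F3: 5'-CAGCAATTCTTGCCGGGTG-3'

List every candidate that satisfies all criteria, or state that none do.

F1 only.

F1 (21 nt, A=4 T=6 G=8 C=3): length 21 ✓; GC 11/21 = 52.4% ✓ — passes.
F2 (25 nt, A=7 T=7 G=3 C=8): length 25, outside 17–24 ✗; GC 11/25 = 44.0% ✓ — fails.
F3 (19 nt, A=3 T=5 G=6 C=5): length 19 ✓; GC 11/19 = 57.9%, outside 36.5–53.9% ✗ — fails.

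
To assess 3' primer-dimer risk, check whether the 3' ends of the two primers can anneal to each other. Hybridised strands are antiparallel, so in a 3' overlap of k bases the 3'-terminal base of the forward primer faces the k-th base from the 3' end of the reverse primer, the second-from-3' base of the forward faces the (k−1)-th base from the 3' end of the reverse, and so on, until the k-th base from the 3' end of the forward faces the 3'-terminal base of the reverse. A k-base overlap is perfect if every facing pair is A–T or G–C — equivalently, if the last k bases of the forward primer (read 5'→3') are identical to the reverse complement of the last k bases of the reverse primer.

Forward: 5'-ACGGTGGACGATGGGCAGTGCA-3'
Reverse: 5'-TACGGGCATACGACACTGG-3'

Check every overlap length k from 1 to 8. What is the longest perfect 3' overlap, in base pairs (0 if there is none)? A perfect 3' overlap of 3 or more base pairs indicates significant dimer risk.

Last 8 bases (5'→3') — forward …GCAGTGCA, reverse …GACACTGG.
Reverse complement of the reverse primer's last 8 bases: CCAGTGTC; its first k bases are the reverse complement of the reverse primer's last k bases, so a perfect k-base overlap needs the forward primer's last k bases to equal them.
Comparing (forward last k vs required): k=1: A vs C ✗; k=2: CA vs CC ✗; k=3: GCA vs CCA ✗; k=4: TGCA vs CCAG ✗; k=5: GTGCA vs CCAGT ✗; k=6: AGTGCA vs CCAGTG ✗; k=7: CAGTGCA vs CCAGTGT ✗; k=8: GCAGTGCA vs CCAGTGTC ✗.
No overlap length from 1 to 8 is perfect, so the longest perfect 3' overlap is 0.

Longest perfect overlap: 0 complementary base pairs; below the dimer-risk threshold (threshold 3).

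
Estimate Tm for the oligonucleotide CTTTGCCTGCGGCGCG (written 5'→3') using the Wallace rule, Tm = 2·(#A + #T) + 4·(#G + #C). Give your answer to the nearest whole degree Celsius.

56°C

Base counts: A=0, T=4, G=6, C=6 (length 16).
Tm = 2·(0+4) + 4·(6+6) = 2·4 + 4·12 = 8 + 48 = 56°C.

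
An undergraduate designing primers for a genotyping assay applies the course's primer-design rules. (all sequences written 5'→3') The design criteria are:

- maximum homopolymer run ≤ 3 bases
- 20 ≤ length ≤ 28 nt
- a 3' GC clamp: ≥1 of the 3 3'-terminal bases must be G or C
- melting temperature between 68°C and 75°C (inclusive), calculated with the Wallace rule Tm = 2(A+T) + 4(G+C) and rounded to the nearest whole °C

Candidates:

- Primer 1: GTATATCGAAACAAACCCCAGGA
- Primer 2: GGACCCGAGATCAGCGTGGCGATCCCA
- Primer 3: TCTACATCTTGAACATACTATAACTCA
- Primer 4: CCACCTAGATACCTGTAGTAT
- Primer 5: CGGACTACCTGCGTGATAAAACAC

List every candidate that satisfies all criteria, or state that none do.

Primer 1 (23 nt, A=10 T=3 G=4 C=6): longest run = 4, exceeds 3 ✗; length 23 ✓; 3' end GGA has 2 G/C ✓; Tm = 2·13 + 4·10 = 66°C, outside 68–75°C ✗ — fails.
Primer 2 (27 nt, A=6 T=3 G=9 C=9): longest run = 3 ✓; length 27 ✓; 3' end CCA has 2 G/C ✓; Tm = 2·9 + 4·18 = 90°C, outside 68–75°C ✗ — fails.
Primer 3 (27 nt, A=10 T=9 G=1 C=7): longest run = 2 ✓; length 27 ✓; 3' end TCA has 1 G/C ✓; Tm = 2·19 + 4·8 = 70°C ✓ — passes.
Primer 4 (21 nt, A=6 T=6 G=3 C=6): longest run = 2 ✓; length 21 ✓; 3' end TAT has 0 G/C, need ≥1 ✗; Tm = 2·12 + 4·9 = 60°C, outside 68–75°C ✗ — fails.
Primer 5 (24 nt, A=8 T=4 G=5 C=7): longest run = 4, exceeds 3 ✗; length 24 ✓; 3' end CAC has 2 G/C ✓; Tm = 2·12 + 4·12 = 72°C ✓ — fails.

Primer 3 only.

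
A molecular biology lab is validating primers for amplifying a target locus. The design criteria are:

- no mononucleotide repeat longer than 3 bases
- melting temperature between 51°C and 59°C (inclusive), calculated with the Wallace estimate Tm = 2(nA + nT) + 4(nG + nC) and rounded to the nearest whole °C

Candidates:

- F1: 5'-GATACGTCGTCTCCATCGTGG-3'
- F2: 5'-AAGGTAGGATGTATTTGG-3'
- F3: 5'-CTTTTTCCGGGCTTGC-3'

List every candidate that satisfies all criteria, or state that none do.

None of the candidates satisfy all criteria.

F1 (21 nt, A=3 T=6 G=6 C=6): longest run = 2 ✓; Tm = 2·9 + 4·12 = 66°C, outside 51–59°C ✗ — fails.
F2 (18 nt, A=5 T=6 G=7 C=0): longest run = 3 ✓; Tm = 2·11 + 4·7 = 50°C, outside 51–59°C ✗ — fails.
F3 (16 nt, A=0 T=7 G=4 C=5): longest run = 5, exceeds 3 ✗; Tm = 2·7 + 4·9 = 50°C, outside 51–59°C ✗ — fails.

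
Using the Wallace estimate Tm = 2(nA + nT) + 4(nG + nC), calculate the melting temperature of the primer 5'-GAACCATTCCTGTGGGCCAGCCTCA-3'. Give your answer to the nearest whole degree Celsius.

Base counts: A=5, T=5, G=6, C=9 (length 25).
Tm = 2·(5+5) + 4·(6+9) = 2·10 + 4·15 = 20 + 60 = 80°C.

80°C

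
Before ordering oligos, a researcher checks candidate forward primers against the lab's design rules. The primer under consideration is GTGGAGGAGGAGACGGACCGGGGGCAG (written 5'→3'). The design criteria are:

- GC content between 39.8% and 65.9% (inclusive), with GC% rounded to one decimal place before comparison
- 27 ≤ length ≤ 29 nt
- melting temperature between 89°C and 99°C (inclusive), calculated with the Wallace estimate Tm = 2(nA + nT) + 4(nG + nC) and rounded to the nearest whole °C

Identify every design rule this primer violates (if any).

Base counts: A=6, T=1, G=16, C=4 (length 27).
GC content: GC 20/27 = 74.1%, outside 39.8–65.9% ✗
length: length 27 ✓
Tm: Tm = 2·7 + 4·20 = 94°C ✓

Fails: GC content.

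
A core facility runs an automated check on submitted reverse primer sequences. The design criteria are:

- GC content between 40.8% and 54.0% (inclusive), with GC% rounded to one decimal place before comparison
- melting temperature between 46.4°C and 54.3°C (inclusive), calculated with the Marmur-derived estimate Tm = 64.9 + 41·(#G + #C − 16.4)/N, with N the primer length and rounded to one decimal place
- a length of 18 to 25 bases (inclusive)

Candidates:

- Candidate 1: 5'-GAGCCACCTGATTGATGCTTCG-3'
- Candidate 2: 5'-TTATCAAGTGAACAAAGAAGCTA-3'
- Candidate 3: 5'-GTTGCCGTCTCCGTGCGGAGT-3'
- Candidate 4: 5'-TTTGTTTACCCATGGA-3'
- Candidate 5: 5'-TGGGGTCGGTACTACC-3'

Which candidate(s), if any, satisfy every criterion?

Candidate 1 (22 nt, A=4 T=6 G=6 C=6): GC 12/22 = 54.5%, outside 40.8–54.0% ✗; Tm = 64.9 + 41·(12 − 16.4)/22 = 56.7°C, outside 46.4–54.3°C ✗; length 22 ✓ — fails.
Candidate 2 (23 nt, A=11 T=5 G=4 C=3): GC 7/23 = 30.4%, outside 40.8–54.0% ✗; Tm = 64.9 + 41·(7 − 16.4)/23 = 48.1°C ✓; length 23 ✓ — fails.
Candidate 3 (21 nt, A=1 T=6 G=8 C=6): GC 14/21 = 66.7%, outside 40.8–54.0% ✗; Tm = 64.9 + 41·(14 − 16.4)/21 = 60.2°C, outside 46.4–54.3°C ✗; length 21 ✓ — fails.
Candidate 4 (16 nt, A=3 T=7 G=3 C=3): GC 6/16 = 37.5%, outside 40.8–54.0% ✗; Tm = 64.9 + 41·(6 − 16.4)/16 = 38.3°C, outside 46.4–54.3°C ✗; length 16, outside 18–25 ✗ — fails.
Candidate 5 (16 nt, A=2 T=4 G=6 C=4): GC 10/16 = 62.5%, outside 40.8–54.0% ✗; Tm = 64.9 + 41·(10 − 16.4)/16 = 48.5°C ✓; length 16, outside 18–25 ✗ — fails.

None of the candidates satisfy all criteria.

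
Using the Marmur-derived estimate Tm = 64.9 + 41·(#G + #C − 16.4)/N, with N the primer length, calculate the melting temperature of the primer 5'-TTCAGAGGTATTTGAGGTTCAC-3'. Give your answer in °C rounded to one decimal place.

Base counts: A=5, T=8, G=6, C=3; G+C = 9, N = 22.
Tm = 64.9 + 41·(9 − 16.4)/22 = 64.9 + -303.40/22 = 51.1°C.

51.1°C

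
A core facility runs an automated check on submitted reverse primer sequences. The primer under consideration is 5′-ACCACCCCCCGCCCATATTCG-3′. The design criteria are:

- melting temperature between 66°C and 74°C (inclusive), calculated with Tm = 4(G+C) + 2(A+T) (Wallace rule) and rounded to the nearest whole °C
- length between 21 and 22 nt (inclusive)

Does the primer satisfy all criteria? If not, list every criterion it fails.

Meets all criteria.

Base counts: A=4, T=3, G=2, C=12 (length 21).
Tm: Tm = 2·7 + 4·14 = 70°C ✓
length: length 21 ✓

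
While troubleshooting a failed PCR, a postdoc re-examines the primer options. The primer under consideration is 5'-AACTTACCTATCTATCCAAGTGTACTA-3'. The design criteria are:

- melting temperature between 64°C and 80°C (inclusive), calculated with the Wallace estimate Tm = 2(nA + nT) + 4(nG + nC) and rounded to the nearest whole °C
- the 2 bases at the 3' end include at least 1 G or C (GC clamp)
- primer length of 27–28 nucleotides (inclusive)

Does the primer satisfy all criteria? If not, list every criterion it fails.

Base counts: A=9, T=9, G=2, C=7 (length 27).
Tm: Tm = 2·18 + 4·9 = 72°C ✓
GC clamp: 3' end TA has 0 G/C, need ≥1 ✗
length: length 27 ✓

Fails: GC clamp.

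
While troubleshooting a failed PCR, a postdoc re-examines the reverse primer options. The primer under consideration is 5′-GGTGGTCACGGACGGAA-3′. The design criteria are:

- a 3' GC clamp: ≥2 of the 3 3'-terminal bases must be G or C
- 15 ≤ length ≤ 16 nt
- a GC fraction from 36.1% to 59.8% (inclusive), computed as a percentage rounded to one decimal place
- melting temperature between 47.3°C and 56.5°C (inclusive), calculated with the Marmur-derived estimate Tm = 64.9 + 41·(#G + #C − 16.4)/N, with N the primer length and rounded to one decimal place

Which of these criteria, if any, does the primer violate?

Base counts: A=4, T=2, G=8, C=3 (length 17).
GC clamp: 3' end GAA has 1 G/C, need ≥2 ✗
length: length 17, outside 15–16 ✗
GC content: GC 11/17 = 64.7%, outside 36.1–59.8% ✗
Tm: Tm = 64.9 + 41·(11 − 16.4)/17 = 51.9°C ✓

Fails: GC clamp, length, GC content.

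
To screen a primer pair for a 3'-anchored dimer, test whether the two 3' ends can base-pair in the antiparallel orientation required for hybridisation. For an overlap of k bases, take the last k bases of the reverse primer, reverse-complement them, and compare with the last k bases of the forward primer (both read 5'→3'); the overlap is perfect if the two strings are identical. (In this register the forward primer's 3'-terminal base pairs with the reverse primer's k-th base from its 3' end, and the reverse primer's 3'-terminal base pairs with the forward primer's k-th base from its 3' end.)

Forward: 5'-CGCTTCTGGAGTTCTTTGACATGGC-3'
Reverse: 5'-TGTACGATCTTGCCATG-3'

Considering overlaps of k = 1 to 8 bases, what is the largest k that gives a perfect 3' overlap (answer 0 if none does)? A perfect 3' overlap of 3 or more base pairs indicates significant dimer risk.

Longest perfect overlap: 6 complementary base pairs; significant dimer risk (threshold 3).

Last 8 bases (5'→3') — forward …GACATGGC, reverse …TTGCCATG.
Reverse complement of the reverse primer's last 8 bases: CATGGCAA; its first k bases are the reverse complement of the reverse primer's last k bases, so a perfect k-base overlap needs the forward primer's last k bases to equal them.
Comparing (forward last k vs required): k=1: C vs C ✓; k=2: GC vs CA ✗; k=3: GGC vs CAT ✗; k=4: TGGC vs CATG ✗; k=5: ATGGC vs CATGG ✗; k=6: CATGGC vs CATGGC ✓; k=7: ACATGGC vs CATGGCA ✗; k=8: GACATGGC vs CATGGCAA ✗.
Perfect overlaps at k = 1, 6; the largest is 6.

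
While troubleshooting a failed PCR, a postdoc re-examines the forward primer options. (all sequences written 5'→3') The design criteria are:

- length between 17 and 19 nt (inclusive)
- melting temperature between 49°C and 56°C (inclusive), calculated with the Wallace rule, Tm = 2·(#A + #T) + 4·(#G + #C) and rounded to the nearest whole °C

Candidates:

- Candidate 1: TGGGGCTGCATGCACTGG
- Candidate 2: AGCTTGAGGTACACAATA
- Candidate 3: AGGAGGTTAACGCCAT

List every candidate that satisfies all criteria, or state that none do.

Candidate 1 (18 nt, A=2 T=4 G=8 C=4): length 18 ✓; Tm = 2·6 + 4·12 = 60°C, outside 49–56°C ✗ — fails.
Candidate 2 (18 nt, A=7 T=4 G=4 C=3): length 18 ✓; Tm = 2·11 + 4·7 = 50°C ✓ — passes.
Candidate 3 (16 nt, A=5 T=3 G=5 C=3): length 16, outside 17–19 ✗; Tm = 2·8 + 4·8 = 48°C, outside 49–56°C ✗ — fails.

Candidate 2 only.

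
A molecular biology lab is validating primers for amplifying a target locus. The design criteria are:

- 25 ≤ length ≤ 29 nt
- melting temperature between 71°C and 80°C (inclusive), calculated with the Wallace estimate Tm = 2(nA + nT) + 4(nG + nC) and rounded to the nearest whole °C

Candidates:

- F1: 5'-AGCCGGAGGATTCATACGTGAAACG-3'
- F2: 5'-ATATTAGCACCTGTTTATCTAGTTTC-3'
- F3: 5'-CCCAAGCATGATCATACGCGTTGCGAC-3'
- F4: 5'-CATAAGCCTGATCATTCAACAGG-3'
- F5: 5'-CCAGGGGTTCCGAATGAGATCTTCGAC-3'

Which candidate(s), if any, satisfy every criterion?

F1 only.

F1 (25 nt, A=8 T=4 G=8 C=5): length 25 ✓; Tm = 2·12 + 4·13 = 76°C ✓ — passes.
F2 (26 nt, A=6 T=12 G=3 C=5): length 26 ✓; Tm = 2·18 + 4·8 = 68°C, outside 71–80°C ✗ — fails.
F3 (27 nt, A=7 T=5 G=6 C=9): length 27 ✓; Tm = 2·12 + 4·15 = 84°C, outside 71–80°C ✗ — fails.
F4 (23 nt, A=8 T=5 G=4 C=6): length 23, outside 25–29 ✗; Tm = 2·13 + 4·10 = 66°C, outside 71–80°C ✗ — fails.
F5 (27 nt, A=6 T=6 G=8 C=7): length 27 ✓; Tm = 2·12 + 4·15 = 84°C, outside 71–80°C ✗ — fails.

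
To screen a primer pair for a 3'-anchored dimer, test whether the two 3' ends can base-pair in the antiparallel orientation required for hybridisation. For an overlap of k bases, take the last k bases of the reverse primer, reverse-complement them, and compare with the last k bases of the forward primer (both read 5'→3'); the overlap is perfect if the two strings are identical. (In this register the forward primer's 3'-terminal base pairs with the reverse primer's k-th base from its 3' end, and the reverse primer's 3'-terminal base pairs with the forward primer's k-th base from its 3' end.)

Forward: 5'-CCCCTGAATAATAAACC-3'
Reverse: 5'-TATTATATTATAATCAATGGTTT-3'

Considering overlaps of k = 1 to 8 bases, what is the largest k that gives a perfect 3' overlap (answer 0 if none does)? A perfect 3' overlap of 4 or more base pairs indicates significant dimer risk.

Last 8 bases (5'→3') — forward …AATAAACC, reverse …AATGGTTT.
Reverse complement of the reverse primer's last 8 bases: AAACCATT; its first k bases are the reverse complement of the reverse primer's last k bases, so a perfect k-base overlap needs the forward primer's last k bases to equal them.
Comparing (forward last k vs required): k=1: C vs A ✗; k=2: CC vs AA ✗; k=3: ACC vs AAA ✗; k=4: AACC vs AAAC ✗; k=5: AAACC vs AAACC ✓; k=6: TAAACC vs AAACCA ✗; k=7: ATAAACC vs AAACCAT ✗; k=8: AATAAACC vs AAACCATT ✗.
Only k = 5 is perfect, so the longest perfect 3' overlap is 5.

Longest perfect overlap: 5 complementary base pairs; significant dimer risk (threshold 4).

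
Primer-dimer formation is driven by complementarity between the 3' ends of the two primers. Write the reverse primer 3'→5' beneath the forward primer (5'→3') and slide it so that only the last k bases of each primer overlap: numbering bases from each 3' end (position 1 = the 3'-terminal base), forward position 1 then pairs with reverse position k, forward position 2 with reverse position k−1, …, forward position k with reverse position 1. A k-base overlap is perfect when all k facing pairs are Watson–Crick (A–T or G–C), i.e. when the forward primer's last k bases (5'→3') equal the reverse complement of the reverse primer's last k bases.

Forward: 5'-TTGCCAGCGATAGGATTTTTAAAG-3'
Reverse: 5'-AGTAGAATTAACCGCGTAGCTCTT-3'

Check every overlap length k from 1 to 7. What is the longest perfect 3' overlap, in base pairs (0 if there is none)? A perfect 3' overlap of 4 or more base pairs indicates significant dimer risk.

Last 7 bases (5'→3') — forward …TTTAAAG, reverse …AGCTCTT.
Reverse complement of the reverse primer's last 7 bases: AAGAGCT; its first k bases are the reverse complement of the reverse primer's last k bases, so a perfect k-base overlap needs the forward primer's last k bases to equal them.
Comparing (forward last k vs required): k=1: G vs A ✗; k=2: AG vs AA ✗; k=3: AAG vs AAG ✓; k=4: AAAG vs AAGA ✗; k=5: TAAAG vs AAGAG ✗; k=6: TTAAAG vs AAGAGC ✗; k=7: TTTAAAG vs AAGAGCT ✗.
Only k = 3 is perfect, so the longest perfect 3' overlap is 3.

Longest perfect overlap: 3 complementary base pairs; below the dimer-risk threshold (threshold 4).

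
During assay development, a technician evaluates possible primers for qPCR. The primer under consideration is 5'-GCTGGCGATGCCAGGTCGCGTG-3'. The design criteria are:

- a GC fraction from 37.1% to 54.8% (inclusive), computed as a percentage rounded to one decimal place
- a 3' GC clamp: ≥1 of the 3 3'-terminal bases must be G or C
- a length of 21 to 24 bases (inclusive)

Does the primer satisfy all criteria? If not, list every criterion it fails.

Base counts: A=2, T=4, G=10, C=6 (length 22).
GC content: GC 16/22 = 72.7%, outside 37.1–54.8% ✗
GC clamp: 3' end GTG has 2 G/C ✓
length: length 22 ✓

Fails: GC content.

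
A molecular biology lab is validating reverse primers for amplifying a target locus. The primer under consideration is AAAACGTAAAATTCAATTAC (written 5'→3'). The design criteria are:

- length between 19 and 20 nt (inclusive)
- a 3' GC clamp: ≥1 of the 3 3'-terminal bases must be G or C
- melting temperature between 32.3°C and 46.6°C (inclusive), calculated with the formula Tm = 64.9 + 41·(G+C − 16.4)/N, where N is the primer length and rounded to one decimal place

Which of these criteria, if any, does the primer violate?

Base counts: A=11, T=5, G=1, C=3 (length 20).
length: length 20 ✓
GC clamp: 3' end TAC has 1 G/C ✓
Tm: Tm = 64.9 + 41·(4 − 16.4)/20 = 39.5°C ✓

Meets all criteria.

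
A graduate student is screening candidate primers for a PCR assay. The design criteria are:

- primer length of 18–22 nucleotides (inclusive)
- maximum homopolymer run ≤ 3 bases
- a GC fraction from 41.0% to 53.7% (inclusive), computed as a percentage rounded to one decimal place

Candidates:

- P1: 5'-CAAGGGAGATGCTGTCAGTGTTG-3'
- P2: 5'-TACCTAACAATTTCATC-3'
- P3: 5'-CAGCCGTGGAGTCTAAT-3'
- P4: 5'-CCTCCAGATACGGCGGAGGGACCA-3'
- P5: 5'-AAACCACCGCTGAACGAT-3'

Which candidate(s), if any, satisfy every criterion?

P1 (23 nt, A=5 T=6 G=9 C=3): length 23, outside 18–22 ✗; longest run = 3 ✓; GC 12/23 = 52.2% ✓ — fails.
P2 (17 nt, A=6 T=6 G=0 C=5): length 17, outside 18–22 ✗; longest run = 3 ✓; GC 5/17 = 29.4%, outside 41.0–53.7% ✗ — fails.
P3 (17 nt, A=4 T=4 G=5 C=4): length 17, outside 18–22 ✗; longest run = 2 ✓; GC 9/17 = 52.9% ✓ — fails.
P4 (24 nt, A=6 T=2 G=8 C=8): length 24, outside 18–22 ✗; longest run = 3 ✓; GC 16/24 = 66.7%, outside 41.0–53.7% ✗ — fails.
P5 (18 nt, A=7 T=2 G=3 C=6): length 18 ✓; longest run = 3 ✓; GC 9/18 = 50.0% ✓ — passes.

P5 only.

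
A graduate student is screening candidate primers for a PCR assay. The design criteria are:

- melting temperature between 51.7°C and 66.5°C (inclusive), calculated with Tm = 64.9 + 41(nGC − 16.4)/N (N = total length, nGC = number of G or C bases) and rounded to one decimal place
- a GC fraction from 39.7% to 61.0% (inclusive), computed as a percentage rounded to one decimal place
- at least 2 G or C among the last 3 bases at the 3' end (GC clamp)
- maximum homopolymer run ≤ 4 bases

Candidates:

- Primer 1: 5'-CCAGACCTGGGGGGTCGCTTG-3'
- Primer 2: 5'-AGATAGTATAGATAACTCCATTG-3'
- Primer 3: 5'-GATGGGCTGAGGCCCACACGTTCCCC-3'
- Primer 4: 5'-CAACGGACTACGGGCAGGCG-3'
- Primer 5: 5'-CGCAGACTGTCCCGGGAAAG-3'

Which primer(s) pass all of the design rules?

Primer 1 (21 nt, A=2 T=4 G=9 C=6): Tm = 64.9 + 41·(15 − 16.4)/21 = 62.2°C ✓; GC 15/21 = 71.4%, outside 39.7–61.0% ✗; 3' end TTG has 1 G/C, need ≥2 ✗; longest run = 6, exceeds 4 ✗ — fails.
Primer 2 (23 nt, A=9 T=7 G=4 C=3): Tm = 64.9 + 41·(7 − 16.4)/23 = 48.1°C, outside 51.7–66.5°C ✗; GC 7/23 = 30.4%, outside 39.7–61.0% ✗; 3' end TTG has 1 G/C, need ≥2 ✗; longest run = 2 ✓ — fails.
Primer 3 (26 nt, A=4 T=4 G=8 C=10): Tm = 64.9 + 41·(18 − 16.4)/26 = 67.4°C, outside 51.7–66.5°C ✗; GC 18/26 = 69.2%, outside 39.7–61.0% ✗; 3' end CCC has 3 G/C ✓; longest run = 4 ✓ — fails.
Primer 4 (20 nt, A=5 T=1 G=8 C=6): Tm = 64.9 + 41·(14 − 16.4)/20 = 60.0°C ✓; GC 14/20 = 70.0%, outside 39.7–61.0% ✗; 3' end GCG has 3 G/C ✓; longest run = 3 ✓ — fails.
Primer 5 (20 nt, A=5 T=2 G=7 C=6): Tm = 64.9 + 41·(13 − 16.4)/20 = 57.9°C ✓; GC 13/20 = 65.0%, outside 39.7–61.0% ✗; 3' end AAG has 1 G/C, need ≥2 ✗; longest run = 3 ✓ — fails.

None of the candidates satisfy all criteria.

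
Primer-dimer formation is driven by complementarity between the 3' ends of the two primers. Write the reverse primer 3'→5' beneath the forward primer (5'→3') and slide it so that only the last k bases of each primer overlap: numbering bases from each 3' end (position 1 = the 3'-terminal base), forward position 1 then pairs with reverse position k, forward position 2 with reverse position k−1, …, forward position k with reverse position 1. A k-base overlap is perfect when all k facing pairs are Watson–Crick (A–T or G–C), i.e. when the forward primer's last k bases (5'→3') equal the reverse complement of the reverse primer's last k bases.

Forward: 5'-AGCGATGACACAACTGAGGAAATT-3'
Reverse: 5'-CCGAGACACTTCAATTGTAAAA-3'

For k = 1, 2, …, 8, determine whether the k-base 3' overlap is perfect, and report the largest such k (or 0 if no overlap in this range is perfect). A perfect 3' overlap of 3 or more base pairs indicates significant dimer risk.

Last 8 bases (5'→3') — forward …AGGAAATT, reverse …TTGTAAAA.
Reverse complement of the reverse primer's last 8 bases: TTTTACAA; its first k bases are the reverse complement of the reverse primer's last k bases, so a perfect k-base overlap needs the forward primer's last k bases to equal them.
Comparing (forward last k vs required): k=1: T vs T ✓; k=2: TT vs TT ✓; k=3: ATT vs TTT ✗; k=4: AATT vs TTTT ✗; k=5: AAATT vs TTTTA ✗; k=6: GAAATT vs TTTTAC ✗; k=7: GGAAATT vs TTTTACA ✗; k=8: AGGAAATT vs TTTTACAA ✗.
Perfect overlaps at k = 1, 2; the largest is 2.

Longest perfect overlap: 2 complementary base pairs; below the dimer-risk threshold (threshold 3).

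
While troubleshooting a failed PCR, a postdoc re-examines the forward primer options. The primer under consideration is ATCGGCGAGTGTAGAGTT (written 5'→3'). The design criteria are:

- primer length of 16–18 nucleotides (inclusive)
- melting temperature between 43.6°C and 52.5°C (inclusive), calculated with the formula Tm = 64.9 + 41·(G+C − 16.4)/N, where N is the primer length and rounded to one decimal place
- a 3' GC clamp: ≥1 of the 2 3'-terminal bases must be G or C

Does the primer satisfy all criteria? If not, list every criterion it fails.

Fails: GC clamp.

Base counts: A=4, T=5, G=7, C=2 (length 18).
length: length 18 ✓
Tm: Tm = 64.9 + 41·(9 − 16.4)/18 = 48.0°C ✓
GC clamp: 3' end TT has 0 G/C, need ≥1 ✗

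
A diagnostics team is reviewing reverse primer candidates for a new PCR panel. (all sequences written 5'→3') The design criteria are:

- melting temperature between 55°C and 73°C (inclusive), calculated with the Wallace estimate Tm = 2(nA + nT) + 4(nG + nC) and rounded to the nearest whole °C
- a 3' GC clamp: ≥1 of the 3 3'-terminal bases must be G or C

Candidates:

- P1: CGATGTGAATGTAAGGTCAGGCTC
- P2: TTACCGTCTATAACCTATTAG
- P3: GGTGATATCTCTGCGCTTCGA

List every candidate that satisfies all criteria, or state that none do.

P1 (24 nt, A=6 T=6 G=8 C=4): Tm = 2·12 + 4·12 = 72°C ✓; 3' end CTC has 2 G/C ✓ — passes.
P2 (21 nt, A=6 T=8 G=2 C=5): Tm = 2·14 + 4·7 = 56°C ✓; 3' end TAG has 1 G/C ✓ — passes.
P3 (21 nt, A=3 T=7 G=6 C=5): Tm = 2·10 + 4·11 = 64°C ✓; 3' end CGA has 2 G/C ✓ — passes.

P1, P2 and P3.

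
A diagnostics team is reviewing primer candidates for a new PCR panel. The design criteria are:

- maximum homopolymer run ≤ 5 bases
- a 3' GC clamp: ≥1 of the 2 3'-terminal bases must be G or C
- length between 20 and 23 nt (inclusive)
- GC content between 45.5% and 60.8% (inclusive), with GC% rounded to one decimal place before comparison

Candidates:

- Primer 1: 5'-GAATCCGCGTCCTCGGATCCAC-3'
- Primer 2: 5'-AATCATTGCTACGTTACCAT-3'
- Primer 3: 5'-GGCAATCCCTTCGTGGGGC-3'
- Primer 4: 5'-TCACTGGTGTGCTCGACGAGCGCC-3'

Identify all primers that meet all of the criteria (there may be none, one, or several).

Primer 1 (22 nt, A=4 T=4 G=5 C=9): longest run = 2 ✓; 3' end AC has 1 G/C ✓; length 22 ✓; GC 14/22 = 63.6%, outside 45.5–60.8% ✗ — fails.
Primer 2 (20 nt, A=6 T=7 G=2 C=5): longest run = 2 ✓; 3' end AT has 0 G/C, need ≥1 ✗; length 20 ✓; GC 7/20 = 35.0%, outside 45.5–60.8% ✗ — fails.
Primer 3 (19 nt, A=2 T=4 G=7 C=6): longest run = 4 ✓; 3' end GC has 2 G/C ✓; length 19, outside 20–23 ✗; GC 13/19 = 68.4%, outside 45.5–60.8% ✗ — fails.
Primer 4 (24 nt, A=3 T=5 G=8 C=8): longest run = 2 ✓; 3' end CC has 2 G/C ✓; length 24, outside 20–23 ✗; GC 16/24 = 66.7%, outside 45.5–60.8% ✗ — fails.

None of the candidates satisfy all criteria.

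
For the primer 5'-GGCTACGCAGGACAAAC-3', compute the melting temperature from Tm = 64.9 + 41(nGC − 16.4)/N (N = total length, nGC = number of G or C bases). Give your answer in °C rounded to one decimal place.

Base counts: A=6, T=1, G=5, C=5; G+C = 10, N = 17.
Tm = 64.9 + 41·(10 − 16.4)/17 = 64.9 + -262.40/17 = 49.5°C.

49.5°C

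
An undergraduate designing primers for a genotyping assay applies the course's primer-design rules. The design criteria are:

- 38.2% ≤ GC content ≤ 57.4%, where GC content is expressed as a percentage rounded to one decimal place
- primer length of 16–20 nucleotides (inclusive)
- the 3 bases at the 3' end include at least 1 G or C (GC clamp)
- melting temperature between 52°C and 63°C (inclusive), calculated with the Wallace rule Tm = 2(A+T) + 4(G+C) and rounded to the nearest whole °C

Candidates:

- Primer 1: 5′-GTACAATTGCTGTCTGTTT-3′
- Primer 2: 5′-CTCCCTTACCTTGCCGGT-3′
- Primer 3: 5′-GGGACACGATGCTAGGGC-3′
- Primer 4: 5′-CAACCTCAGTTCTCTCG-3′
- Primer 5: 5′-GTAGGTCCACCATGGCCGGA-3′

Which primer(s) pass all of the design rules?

Primer 1 (19 nt, A=3 T=9 G=4 C=3): GC 7/19 = 36.8%, outside 38.2–57.4% ✗; length 19 ✓; 3' end TTT has 0 G/C, need ≥1 ✗; Tm = 2·12 + 4·7 = 52°C ✓ — fails.
Primer 2 (18 nt, A=1 T=6 G=3 C=8): GC 11/18 = 61.1%, outside 38.2–57.4% ✗; length 18 ✓; 3' end GGT has 2 G/C ✓; Tm = 2·7 + 4·11 = 58°C ✓ — fails.
Primer 3 (18 nt, A=4 T=2 G=8 C=4): GC 12/18 = 66.7%, outside 38.2–57.4% ✗; length 18 ✓; 3' end GGC has 3 G/C ✓; Tm = 2·6 + 4·12 = 60°C ✓ — fails.
Primer 4 (17 nt, A=3 T=5 G=2 C=7): GC 9/17 = 52.9% ✓; length 17 ✓; 3' end TCG has 2 G/C ✓; Tm = 2·8 + 4·9 = 52°C ✓ — passes.
Primer 5 (20 nt, A=4 T=3 G=7 C=6): GC 13/20 = 65.0%, outside 38.2–57.4% ✗; length 20 ✓; 3' end GGA has 2 G/C ✓; Tm = 2·7 + 4·13 = 66°C, outside 52–63°C ✗ — fails.

Primer 4 only.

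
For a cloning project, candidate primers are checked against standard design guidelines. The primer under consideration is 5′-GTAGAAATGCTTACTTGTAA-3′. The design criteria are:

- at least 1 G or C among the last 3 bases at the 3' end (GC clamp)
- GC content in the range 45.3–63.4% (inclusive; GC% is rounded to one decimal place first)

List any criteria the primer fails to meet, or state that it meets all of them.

Fails: GC clamp, GC content.

Base counts: A=7, T=7, G=4, C=2 (length 20).
GC clamp: 3' end TAA has 0 G/C, need ≥1 ✗
GC content: GC 6/20 = 30.0%, outside 45.3–63.4% ✗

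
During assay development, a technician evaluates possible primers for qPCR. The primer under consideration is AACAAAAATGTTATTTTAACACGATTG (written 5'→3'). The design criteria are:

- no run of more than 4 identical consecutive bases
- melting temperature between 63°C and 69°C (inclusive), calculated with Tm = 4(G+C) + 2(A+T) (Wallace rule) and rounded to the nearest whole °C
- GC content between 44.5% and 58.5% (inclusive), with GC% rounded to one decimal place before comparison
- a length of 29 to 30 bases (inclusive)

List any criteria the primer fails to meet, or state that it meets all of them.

Base counts: A=12, T=9, G=3, C=3 (length 27).
homopolymer run: longest run = 5, exceeds 4 ✗
Tm: Tm = 2·21 + 4·6 = 66°C ✓
GC content: GC 6/27 = 22.2%, outside 44.5–58.5% ✗
length: length 27, outside 29–30 ✗

Fails: homopolymer run, GC content, length.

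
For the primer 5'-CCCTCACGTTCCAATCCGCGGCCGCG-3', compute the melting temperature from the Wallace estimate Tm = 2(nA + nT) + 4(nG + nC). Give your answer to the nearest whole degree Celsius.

Base counts: A=3, T=4, G=6, C=13 (length 26).
Tm = 2·(3+4) + 4·(6+13) = 2·7 + 4·19 = 14 + 76 = 90°C.

90°C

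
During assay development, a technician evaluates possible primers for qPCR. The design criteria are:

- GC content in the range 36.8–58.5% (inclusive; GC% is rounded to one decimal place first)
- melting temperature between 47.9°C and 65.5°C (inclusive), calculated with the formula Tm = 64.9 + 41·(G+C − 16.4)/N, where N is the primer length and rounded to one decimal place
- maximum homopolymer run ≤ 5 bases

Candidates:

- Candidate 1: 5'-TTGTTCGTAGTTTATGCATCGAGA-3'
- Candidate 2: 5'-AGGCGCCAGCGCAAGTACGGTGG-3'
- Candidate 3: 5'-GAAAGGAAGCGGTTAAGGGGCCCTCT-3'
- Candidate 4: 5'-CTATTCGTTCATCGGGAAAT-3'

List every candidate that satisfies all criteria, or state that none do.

Candidate 1 and Candidate 3.

Candidate 1 (24 nt, A=5 T=10 G=6 C=3): GC 9/24 = 37.5% ✓; Tm = 64.9 + 41·(9 − 16.4)/24 = 52.3°C ✓; longest run = 3 ✓ — passes.
Candidate 2 (23 nt, A=5 T=2 G=10 C=6): GC 16/23 = 69.6%, outside 36.8–58.5% ✗; Tm = 64.9 + 41·(16 − 16.4)/23 = 64.2°C ✓; longest run = 2 ✓ — fails.
Candidate 3 (26 nt, A=7 T=4 G=10 C=5): GC 15/26 = 57.7% ✓; Tm = 64.9 + 41·(15 − 16.4)/26 = 62.7°C ✓; longest run = 4 ✓ — passes.
Candidate 4 (20 nt, A=5 T=7 G=4 C=4): GC 8/20 = 40.0% ✓; Tm = 64.9 + 41·(8 − 16.4)/20 = 47.7°C, outside 47.9–65.5°C ✗; longest run = 3 ✓ — fails.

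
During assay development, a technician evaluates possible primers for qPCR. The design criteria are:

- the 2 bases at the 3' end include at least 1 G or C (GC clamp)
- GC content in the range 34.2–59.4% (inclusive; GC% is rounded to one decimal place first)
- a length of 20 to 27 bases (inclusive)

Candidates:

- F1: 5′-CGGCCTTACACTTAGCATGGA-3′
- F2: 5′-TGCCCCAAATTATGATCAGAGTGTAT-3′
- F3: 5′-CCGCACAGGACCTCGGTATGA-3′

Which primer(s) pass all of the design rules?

F1 only.

F1 (21 nt, A=5 T=5 G=5 C=6): 3' end GA has 1 G/C ✓; GC 11/21 = 52.4% ✓; length 21 ✓ — passes.
F2 (26 nt, A=8 T=8 G=5 C=5): 3' end AT has 0 G/C, need ≥1 ✗; GC 10/26 = 38.5% ✓; length 26 ✓ — fails.
F3 (21 nt, A=5 T=3 G=6 C=7): 3' end GA has 1 G/C ✓; GC 13/21 = 61.9%, outside 34.2–59.4% ✗; length 21 ✓ — fails.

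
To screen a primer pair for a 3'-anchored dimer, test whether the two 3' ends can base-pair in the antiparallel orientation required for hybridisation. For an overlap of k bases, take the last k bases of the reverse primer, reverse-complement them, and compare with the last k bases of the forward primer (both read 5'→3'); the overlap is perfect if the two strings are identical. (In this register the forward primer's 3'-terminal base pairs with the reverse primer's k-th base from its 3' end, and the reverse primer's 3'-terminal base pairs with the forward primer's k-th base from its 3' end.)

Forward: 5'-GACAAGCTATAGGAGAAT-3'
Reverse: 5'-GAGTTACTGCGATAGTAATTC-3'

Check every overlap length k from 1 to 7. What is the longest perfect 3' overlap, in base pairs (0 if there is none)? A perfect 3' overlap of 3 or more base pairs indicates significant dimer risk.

Last 7 bases (5'→3') — forward …GGAGAAT, reverse …GTAATTC.
Reverse complement of the reverse primer's last 7 bases: GAATTAC; its first k bases are the reverse complement of the reverse primer's last k bases, so a perfect k-base overlap needs the forward primer's last k bases to equal them.
Comparing (forward last k vs required): k=1: T vs G ✗; k=2: AT vs GA ✗; k=3: AAT vs GAA ✗; k=4: GAAT vs GAAT ✓; k=5: AGAAT vs GAATT ✗; k=6: GAGAAT vs GAATTA ✗; k=7: GGAGAAT vs GAATTAC ✗.
Only k = 4 is perfect, so the longest perfect 3' overlap is 4.

Longest perfect overlap: 4 complementary base pairs; significant dimer risk (threshold 3).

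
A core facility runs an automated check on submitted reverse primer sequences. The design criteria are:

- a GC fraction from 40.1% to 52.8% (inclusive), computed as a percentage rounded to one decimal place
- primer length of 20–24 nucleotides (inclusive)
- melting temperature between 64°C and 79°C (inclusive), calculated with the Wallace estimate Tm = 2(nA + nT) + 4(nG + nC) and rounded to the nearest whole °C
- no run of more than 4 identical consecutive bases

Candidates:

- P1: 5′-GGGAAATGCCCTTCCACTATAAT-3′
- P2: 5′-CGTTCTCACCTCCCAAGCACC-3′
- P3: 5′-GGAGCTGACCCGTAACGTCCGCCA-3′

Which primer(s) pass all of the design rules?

P1 only.

P1 (23 nt, A=7 T=6 G=4 C=6): GC 10/23 = 43.5% ✓; length 23 ✓; Tm = 2·13 + 4·10 = 66°C ✓; longest run = 3 ✓ — passes.
P2 (21 nt, A=4 T=4 G=2 C=11): GC 13/21 = 61.9%, outside 40.1–52.8% ✗; length 21 ✓; Tm = 2·8 + 4·13 = 68°C ✓; longest run = 3 ✓ — fails.
P3 (24 nt, A=5 T=3 G=7 C=9): GC 16/24 = 66.7%, outside 40.1–52.8% ✗; length 24 ✓; Tm = 2·8 + 4·16 = 80°C, outside 64–79°C ✗; longest run = 3 ✓ — fails.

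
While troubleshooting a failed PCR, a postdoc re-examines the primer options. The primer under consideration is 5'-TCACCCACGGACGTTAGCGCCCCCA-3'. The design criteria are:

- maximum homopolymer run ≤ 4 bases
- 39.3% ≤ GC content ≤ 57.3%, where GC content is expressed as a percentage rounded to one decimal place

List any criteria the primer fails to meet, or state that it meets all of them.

Fails: homopolymer run, GC content.

Base counts: A=5, T=3, G=5, C=12 (length 25).
homopolymer run: longest run = 5, exceeds 4 ✗
GC content: GC 17/25 = 68.0%, outside 39.3–57.3% ✗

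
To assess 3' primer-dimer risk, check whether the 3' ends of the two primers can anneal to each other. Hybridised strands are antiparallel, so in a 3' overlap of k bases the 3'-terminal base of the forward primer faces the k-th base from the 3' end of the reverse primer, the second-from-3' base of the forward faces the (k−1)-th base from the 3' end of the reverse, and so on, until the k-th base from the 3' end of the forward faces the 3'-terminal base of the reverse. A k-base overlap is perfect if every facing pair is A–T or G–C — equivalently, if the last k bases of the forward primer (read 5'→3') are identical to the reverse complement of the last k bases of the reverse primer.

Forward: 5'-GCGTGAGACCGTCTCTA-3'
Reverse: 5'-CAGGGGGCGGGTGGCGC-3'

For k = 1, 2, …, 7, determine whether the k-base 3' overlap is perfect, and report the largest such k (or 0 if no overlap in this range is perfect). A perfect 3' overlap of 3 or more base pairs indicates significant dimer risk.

Longest perfect overlap: 0 complementary base pairs; below the dimer-risk threshold (threshold 3).

Last 7 bases (5'→3') — forward …GTCTCTA, reverse …GTGGCGC.
Reverse complement of the reverse primer's last 7 bases: GCGCCAC; its first k bases are the reverse complement of the reverse primer's last k bases, so a perfect k-base overlap needs the forward primer's last k bases to equal them.
Comparing (forward last k vs required): k=1: A vs G ✗; k=2: TA vs GC ✗; k=3: CTA vs GCG ✗; k=4: TCTA vs GCGC ✗; k=5: CTCTA vs GCGCC ✗; k=6: TCTCTA vs GCGCCA ✗; k=7: GTCTCTA vs GCGCCAC ✗.
No overlap length from 1 to 7 is perfect, so the longest perfect 3' overlap is 0.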